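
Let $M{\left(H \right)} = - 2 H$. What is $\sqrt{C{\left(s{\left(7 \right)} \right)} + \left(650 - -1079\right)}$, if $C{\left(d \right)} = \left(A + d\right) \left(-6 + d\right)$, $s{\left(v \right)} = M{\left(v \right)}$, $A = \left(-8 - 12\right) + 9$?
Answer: $\sqrt{2229} \approx 47.212$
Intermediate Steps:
$A = -11$ ($A = -20 + 9 = -11$)
$s{\left(v \right)} = - 2 v$
$C{\left(d \right)} = \left(-11 + d\right) \left(-6 + d\right)$
$\sqrt{C{\left(s{\left(7 \right)} \right)} + \left(650 - -1079\right)} = \sqrt{\left(66 + \left(\left(-2\right) 7\right)^{2} - 17 \left(\left(-2\right) 7\right)\right) + \left(650 - -1079\right)} = \sqrt{\left(66 + \left(-14\right)^{2} - -238\right) + \left(650 + 1079\right)} = \sqrt{\left(66 + 196 + 238\right) + 1729} = \sqrt{500 + 1729} = \sqrt{2229}$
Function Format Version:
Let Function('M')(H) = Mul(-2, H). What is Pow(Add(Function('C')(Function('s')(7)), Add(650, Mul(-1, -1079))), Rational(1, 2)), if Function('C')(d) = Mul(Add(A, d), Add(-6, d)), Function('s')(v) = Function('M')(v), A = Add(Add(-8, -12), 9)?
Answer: Pow(2229, Rational(1, 2)) ≈ 47.212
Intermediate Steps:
A = -11 (A = Add(-20, 9) = -11)
Function('s')(v) = Mul(-2, v)
Function('C')(d) = Mul(Add(-11, d), Add(-6, d))
Pow(Add(Function('C')(Function('s')(7)), Add(650, Mul(-1, -1079))), Rational(1, 2)) = Pow(Add(Add(66, Pow(Mul(-2, 7), 2), Mul(-17, Mul(-2, 7))), Add(650, Mul(-1, -1079))), Rational(1, 2)) = Pow(Add(Add(66, Pow(-14, 2), Mul(-17, -14)), Add(650, 1079)), Rational(1, 2)) = Pow(Add(Add(66, 196, 238), 1729), Rational(1, 2)) = Pow(Add(500, 1729), Rational(1, 2)) = Pow(2229, Rational(1, 2))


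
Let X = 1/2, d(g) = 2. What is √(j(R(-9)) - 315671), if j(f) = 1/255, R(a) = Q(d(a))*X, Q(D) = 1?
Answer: 2*I*√5131626630/255 ≈ 561.85*I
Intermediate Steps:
X = ½ ≈ 0.50000
R(a) = ½ (R(a) = 1*(½) = ½)
j(f) = 1/255
√(j(R(-9)) - 315671) = √(1/255 - 315671) = √(-80496104/255) = 2*I*√5131626630/255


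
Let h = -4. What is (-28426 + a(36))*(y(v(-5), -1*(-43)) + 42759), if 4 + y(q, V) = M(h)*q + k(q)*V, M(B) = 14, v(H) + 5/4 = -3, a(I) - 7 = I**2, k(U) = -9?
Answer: -2295066891/2 ≈ -1.1475e+9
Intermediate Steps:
a(I) = 7 + I**2
v(H) = -17/4 (v(H) = -5/4 - 3 = -17/4)
y(q, V) = -4 - 9*V + 14*q (y(q, V) = -4 + (14*q - 9*V) = -4 + (-9*V + 14*q) = -4 - 9*V + 14*q)
(-28426 + a(36))*(y(v(-5), -1*(-43)) + 42759) = (-28426 + (7 + 36**2))*((-4 - (-9)*(-43) + 14*(-17/4)) + 42759) = (-28426 + (7 + 1296))*((-4 - 9*43 - 119/2) + 42759) = (-28426 + 1303)*((-4 - 387 - 119/2) + 42759) = -27123*(-901/2 + 42759) = -27123*84617/2 = -2295066891/2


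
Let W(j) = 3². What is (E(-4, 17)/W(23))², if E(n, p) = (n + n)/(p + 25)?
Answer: 16/35721 ≈ 0.00044792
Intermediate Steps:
E(n, p) = 2*n/(25 + p) (E(n, p) = (2*n)/(25 + p) = 2*n/(25 + p))
W(j) = 9
(E(-4, 17)/W(23))² = ((2*(-4)/(25 + 17))/9)² = ((2*(-4)/42)*(⅑))² = ((2*(-4)*(1/42))*(⅑))² = (-4/21*⅑)² = (-4/189)² = 16/35721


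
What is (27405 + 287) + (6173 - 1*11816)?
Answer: 22049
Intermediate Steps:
(27405 + 287) + (6173 - 1*11816) = 27692 + (6173 - 11816) = 27692 - 5643 = 22049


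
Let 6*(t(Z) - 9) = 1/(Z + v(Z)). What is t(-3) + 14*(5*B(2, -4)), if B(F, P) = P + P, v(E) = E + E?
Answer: -29755/54 ≈ -551.02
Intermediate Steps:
v(E) = 2*E
B(F, P) = 2*P
t(Z) = 9 + 1/(18*Z) (t(Z) = 9 + 1/(6*(Z + 2*Z)) = 9 + 1/(6*((3*Z))) = 9 + (1/(3*Z))/6 = 9 + 1/(18*Z))
t(-3) + 14*(5*B(2, -4)) = (9 + (1/18)/(-3)) + 14*(5*(2*(-4))) = (9 + (1/18)*(-⅓)) + 14*(5*(-8)) = (9 - 1/54) + 14*(-40) = 485/54 - 560 = -29755/54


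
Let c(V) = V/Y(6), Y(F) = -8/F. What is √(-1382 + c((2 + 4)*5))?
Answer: 53*I*√2/2 ≈ 37.477*I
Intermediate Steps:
c(V) = -3*V/4 (c(V) = V/((-8/6)) = V/((-8*⅙)) = V/(-4/3) = V*(-¾) = -3*V/4)
√(-1382 + c((2 + 4)*5)) = √(-1382 - 3*(2 + 4)*5/4) = √(-1382 - 9*5/2) = √(-1382 - ¾*30) = √(-1382 - 45/2) = √(-2809/2) = 53*I*√2/2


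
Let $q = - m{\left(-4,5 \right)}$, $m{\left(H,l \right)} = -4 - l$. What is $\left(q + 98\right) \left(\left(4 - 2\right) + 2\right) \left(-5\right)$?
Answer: $-2140$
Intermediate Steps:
$q = 9$ ($q = - (-4 - 5) = \left(-1\right) \left(-9\right) = 9$)
$\left(q + 98\right) \left(\left(4 - 2\right) + 2\right) \left(-5\right) = \left(9 + 98\right) \left(\left(4 - 2\right) + 2\right) \left(-5\right) = 107 \left(\left(4 - 2\right) + 2\right) \left(-5\right) = 107 \left(2 + 2\right) \left(-5\right) = 107 \cdot 4 \left(-5\right) = 107 \left(-20\right) = -2140$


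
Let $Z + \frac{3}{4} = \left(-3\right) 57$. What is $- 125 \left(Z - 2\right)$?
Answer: $\frac{86875}{4} \approx 21719.0$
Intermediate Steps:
$Z = - \frac{687}{4}$ ($Z = - \frac{3}{4} - 171 = - \frac{687}{4} \approx -171.75$)
$- 125 \left(Z - 2\right) = - 125 \left(- \frac{687}{4} - 2\right) = \left(-125\right) \left(- \frac{695}{4}\right) = \frac{86875}{4}$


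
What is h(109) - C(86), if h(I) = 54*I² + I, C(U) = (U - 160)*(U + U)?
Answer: 654411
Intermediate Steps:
C(U) = 2*U*(-160 + U) (C(U) = (-160 + U)*(2*U) = 2*U*(-160 + U))
h(I) = I + 54*I²
h(109) - C(86) = 109*(1 + 54*109) - 2*86*(-160 + 86) = 109*(1 + 5886) - 2*86*(-74) = 109*5887 - 1*(-12728) = 641683 + 12728 = 654411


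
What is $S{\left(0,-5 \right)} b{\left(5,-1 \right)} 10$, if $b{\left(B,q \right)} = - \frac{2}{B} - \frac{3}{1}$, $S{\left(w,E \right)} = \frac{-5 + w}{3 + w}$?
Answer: $\frac{170}{3} \approx 56.667$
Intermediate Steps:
$S{\left(w,E \right)} = \frac{-5 + w}{3 + w}$
$b{\left(B,q \right)} = -3 - \frac{2}{B}$ ($b{\left(B,q \right)} = - \frac{2}{B} - 3 = -3 - \frac{2}{B}$)
$S{\left(0,-5 \right)} b{\left(5,-1 \right)} 10 = \frac{-5 + 0}{3 + 0} \left(-3 - \frac{2}{5}\right) 10 = \frac{1}{3} \left(-5\right) \left(-3 - \frac{2}{5}\right) 10 = \left(- \frac{5}{3}\right) \left(- \frac{17}{5}\right) 10 = \frac{17}{3} \cdot 10 = \frac{170}{3}$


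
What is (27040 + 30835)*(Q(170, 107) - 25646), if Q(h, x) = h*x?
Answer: -431516000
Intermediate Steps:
(27040 + 30835)*(Q(170, 107) - 25646) = (27040 + 30835)*(170*107 - 25646) = 57875*(18190 - 25646) = 57875*(-7456) = -431516000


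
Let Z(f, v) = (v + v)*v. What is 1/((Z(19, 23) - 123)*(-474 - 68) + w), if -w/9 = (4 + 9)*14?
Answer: -1/508408 ≈ -1.9669e-6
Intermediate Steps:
Z(f, v) = 2*v**2 (Z(f, v) = (2*v)*v = 2*v**2)
w = -1638 (w = -9*(4 + 9)*14 = -117*14 = -9*182 = -1638)
1/((Z(19, 23) - 123)*(-474 - 68) + w) = 1/((2*23**2 - 123)*(-474 - 68) - 1638) = 1/((2*529 - 123)*(-542) - 1638) = 1/((1058 - 123)*(-542) - 1638) = 1/(935*(-542) - 1638) = 1/(-506770 - 1638) = 1/(-508408) = -1/508408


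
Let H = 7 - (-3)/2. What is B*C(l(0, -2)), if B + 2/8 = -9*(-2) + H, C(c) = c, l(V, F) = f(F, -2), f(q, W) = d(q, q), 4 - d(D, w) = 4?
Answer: 0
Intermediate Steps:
d(D, w) = 0 (d(D, w) = 4 - 1*4 = 4 - 4 = 0)
f(q, W) = 0
l(V, F) = 0
H = 17/2 (H = 7 - (-3)/2 = 7 - 1*(-3/2) = 7 + 3/2 = 17/2 ≈ 8.5000)
B = 105/4 (B = -1/4 + (-9*(-2) + 17/2) = -1/4 + (18 + 17/2) = -1/4 + 53/2 = 105/4 ≈ 26.250)
B*C(l(0, -2)) = (105/4)*0 = 0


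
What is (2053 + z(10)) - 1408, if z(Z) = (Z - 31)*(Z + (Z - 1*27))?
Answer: 792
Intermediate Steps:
z(Z) = (-31 + Z)*(-27 + 2*Z) (z(Z) = (-31 + Z)*(Z + (Z - 27)) = (-31 + Z)*(Z + (-27 + Z)) = (-31 + Z)*(-27 + 2*Z))
(2053 + z(10)) - 1408 = (2053 + (837 - 89*10 + 2*10**2)) - 1408 = (2053 + (837 - 890 + 2*100)) - 1408 = (2053 + (837 - 890 + 200)) - 1408 = (2053 + 147) - 1408 = 2200 - 1408 = 792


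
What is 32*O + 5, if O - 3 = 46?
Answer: 1573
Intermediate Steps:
O = 49 (O = 3 + 46 = 49)
32*O + 5 = 32*49 + 5 = 1568 + 5 = 1573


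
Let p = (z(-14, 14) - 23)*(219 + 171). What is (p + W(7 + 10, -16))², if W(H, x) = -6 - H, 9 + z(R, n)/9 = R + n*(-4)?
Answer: 81957956089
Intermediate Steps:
z(R, n) = -81 - 36*n + 9*R (z(R, n) = -81 + 9*(R + n*(-4)) = -81 + 9*(R - 4*n) = -81 + (-36*n + 9*R) = -81 - 36*n + 9*R)
p = -286260 (p = ((-81 - 36*14 + 9*(-14)) - 23)*(219 + 171) = ((-81 - 504 - 126) - 23)*390 = (-711 - 23)*390 = -734*390 = -286260)
(p + W(7 + 10, -16))² = (-286260 + (-6 - (7 + 10)))² = (-286260 + (-6 - 1*17))² = (-286260 + (-6 - 17))² = (-286260 - 23)² = (-286283)² = 81957956089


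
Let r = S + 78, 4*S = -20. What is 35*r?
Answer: 2555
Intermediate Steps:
S = -5 (S = (1/4)*(-20) = -5)
r = 73 (r = -5 + 78 = 73)
35*r = 35*73 = 2555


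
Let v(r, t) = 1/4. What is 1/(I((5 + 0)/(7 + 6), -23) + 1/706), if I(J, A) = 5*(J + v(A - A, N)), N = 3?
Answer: 18356/58271 ≈ 0.31501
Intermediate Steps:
v(r, t) = 1/4
I(J, A) = 5/4 + 5*J (I(J, A) = 5*(J + 1/4) = 5*(1/4 + J) = 5/4 + 5*J)
1/(I((5 + 0)/(7 + 6), -23) + 1/706) = 1/((5/4 + 5*((5 + 0)/(7 + 6))) + 1/706) = 1/((5/4 + 5*(5/13)) + 1/706) = 1/((5/4 + 25/13) + 1/706) = 1/(165/52 + 1/706) = 1/(58271/18356) = 18356/58271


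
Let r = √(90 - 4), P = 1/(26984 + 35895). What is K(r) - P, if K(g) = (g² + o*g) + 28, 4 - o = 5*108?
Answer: 7168205/62879 - 536*√86 ≈ -4856.7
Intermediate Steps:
P = 1/62879 ≈ 1.5904e-5
o = -536 (o = 4 - 5*108 = 4 - 1*540 = 4 - 540 = -536)
r = √86 ≈ 9.2736
K(g) = 28 + g² - 536*g (K(g) = (g² - 536*g) + 28 = 28 + g² - 536*g)
K(r) - P = (28 + (√86)² - 536*√86) - 1*1/62879 = (28 + 86 - 536*√86) - 1/62879 = (114 - 536*√86) - 1/62879 = 7168205/62879 - 536*√86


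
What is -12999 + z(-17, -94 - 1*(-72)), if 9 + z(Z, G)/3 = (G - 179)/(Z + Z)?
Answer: -442281/34 ≈ -13008.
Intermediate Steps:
z(Z, G) = -27 + 3*(-179 + G)/(2*Z) (z(Z, G) = -27 + 3*((G - 179)/(Z + Z)) = -27 + 3*((-179 + G)/((2*Z))) = -27 + 3*((-179 + G)*(1/(2*Z))) = -27 + 3*((-179 + G)/(2*Z)) = -27 + 3*(-179 + G)/(2*Z))
-12999 + z(-17, -94 - 1*(-72)) = -12999 + (3/2)*(-179 + (-94 - 1*(-72)) - 18*(-17))/(-17) = -12999 + (3/2)*(-1/17)*(-179 + (-94 + 72) + 306) = -12999 + (3/2)*(-1/17)*(-179 - 22 + 306) = -12999 + (3/2)*(-1/17)*105 = -12999 - 315/34 = -442281/34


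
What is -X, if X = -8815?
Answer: 8815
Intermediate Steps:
-X = -1*(-8815) = 8815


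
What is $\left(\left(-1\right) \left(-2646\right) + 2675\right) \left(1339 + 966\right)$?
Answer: $12264905$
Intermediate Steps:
$\left(\left(-1\right) \left(-2646\right) + 2675\right) \left(1339 + 966\right) = \left(2646 + 2675\right) 2305 = 5321 \cdot 2305 = 12264905$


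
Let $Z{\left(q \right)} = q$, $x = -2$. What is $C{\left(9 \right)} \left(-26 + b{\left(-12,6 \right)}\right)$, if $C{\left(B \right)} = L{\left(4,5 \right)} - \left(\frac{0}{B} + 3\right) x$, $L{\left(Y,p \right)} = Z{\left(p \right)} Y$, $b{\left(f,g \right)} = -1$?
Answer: $-702$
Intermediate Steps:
$L{\left(Y,p \right)} = Y p$ ($L{\left(Y,p \right)} = p Y = Y p$)
$C{\left(B \right)} = 26$ ($C{\left(B \right)} = 4 \cdot 5 - \left(\frac{0}{B} + 3\right) \left(-2\right) = 20 - \left(0 + 3\right) \left(-2\right) = 20 - 3 \left(-2\right) = 20 - -6 = 20 + 6 = 26$)
$C{\left(9 \right)} \left(-26 + b{\left(-12,6 \right)}\right) = 26 \left(-26 - 1\right) = 26 \left(-27\right) = -702$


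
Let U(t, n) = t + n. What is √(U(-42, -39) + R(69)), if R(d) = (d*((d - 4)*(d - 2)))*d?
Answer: 3*√2303786 ≈ 4553.5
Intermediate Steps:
U(t, n) = n + t
R(d) = d²*(-4 + d)*(-2 + d) (R(d) = (d*((-4 + d)*(-2 + d)))*d = (d*(-4 + d)*(-2 + d))*d = d²*(-4 + d)*(-2 + d))
√(U(-42, -39) + R(69)) = √((-39 - 42) + 69²*(8 + 69² - 6*69)) = √(-81 + 4761*(8 + 4761 - 414)) = √(-81 + 4761*4355) = √(-81 + 20734155) = √20734074 = 3*√2303786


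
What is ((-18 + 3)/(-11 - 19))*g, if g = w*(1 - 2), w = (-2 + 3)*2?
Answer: -1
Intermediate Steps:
w = 2 (w = 1*2 = 2)
g = -2 (g = 2*(1 - 2) = 2*(-1) = -2)
((-18 + 3)/(-11 - 19))*g = ((-18 + 3)/(-11 - 19))*(-2) = -15/(-30)*(-2) = -15*(-1/30)*(-2) = (½)*(-2) = -1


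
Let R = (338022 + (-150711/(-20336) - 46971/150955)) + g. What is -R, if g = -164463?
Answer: -532816837488669/3069820880 ≈ -1.7357e+5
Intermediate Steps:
R = 532816837488669/3069820880 (R = (338022 + (-150711/(-20336) - 46971/150955)) - 164463 = (338022 + (-150711*(-1/20336) - 46971*1/150955)) - 164463 = (338022 + (150711/20336 - 46971/150955)) - 164463 = (338022 + 21795376749/3069820880) - 164463 = 1037688788876109/3069820880 - 164463 = 532816837488669/3069820880 ≈ 1.7357e+5)
-R = -1*532816837488669/3069820880 = -532816837488669/3069820880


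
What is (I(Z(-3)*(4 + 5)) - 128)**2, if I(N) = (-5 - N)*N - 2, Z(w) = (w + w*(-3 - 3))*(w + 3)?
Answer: 16900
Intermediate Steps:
Z(w) = -5*w*(3 + w) (Z(w) = (w + w*(-6))*(3 + w) = (w - 6*w)*(3 + w) = (-5*w)*(3 + w) = -5*w*(3 + w))
I(N) = -2 + N*(-5 - N) (I(N) = N*(-5 - N) - 2 = -2 + N*(-5 - N))
(I(Z(-3)*(4 + 5)) - 128)**2 = ((-2 - ((-5*(-3)*(3 - 3))*(4 + 5))**2 - 5*(-5*(-3)*(3 - 3))*(4 + 5)) - 128)**2 = ((-2 - (-5*(-3)*0*9)**2 - 5*(-5*(-3)*0)*9) - 128)**2 = ((-2 - (0*9)**2 - 0*9) - 128)**2 = ((-2 - 1*0**2 - 5*0) - 128)**2 = ((-2 - 1*0 + 0) - 128)**2 = ((-2 + 0 + 0) - 128)**2 = (-2 - 128)**2 = (-130)**2 = 16900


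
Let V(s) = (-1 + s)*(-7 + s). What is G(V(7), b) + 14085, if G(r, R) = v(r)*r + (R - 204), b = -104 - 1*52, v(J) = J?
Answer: 13725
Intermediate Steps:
b = -156 (b = -104 - 52 = -156)
G(r, R) = -204 + R + r² (G(r, R) = r*r + (R - 204) = r² + (-204 + R) = -204 + R + r²)
G(V(7), b) + 14085 = (-204 - 156 + (7 + 7² - 8*7)²) + 14085 = (-204 - 156 + (7 + 49 - 56)²) + 14085 = (-204 - 156 + 0²) + 14085 = (-204 - 156 + 0) + 14085 = -360 + 14085 = 13725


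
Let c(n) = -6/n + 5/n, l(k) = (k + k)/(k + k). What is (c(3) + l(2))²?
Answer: 4/9 ≈ 0.44444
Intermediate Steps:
l(k) = 1 (l(k) = (2*k)/((2*k)) = (2*k)*(1/(2*k)) = 1)
c(n) = -1/n
(c(3) + l(2))² = (-1/3 + 1)² = (-1*⅓ + 1)² = (-⅓ + 1)² = (⅔)² = 4/9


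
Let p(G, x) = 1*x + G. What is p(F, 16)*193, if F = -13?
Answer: 579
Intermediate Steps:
p(G, x) = G + x (p(G, x) = x + G = G + x)
p(F, 16)*193 = (-13 + 16)*193 = 3*193 = 579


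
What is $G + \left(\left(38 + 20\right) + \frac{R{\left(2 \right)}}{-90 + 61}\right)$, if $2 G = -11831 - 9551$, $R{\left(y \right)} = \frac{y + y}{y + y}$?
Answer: $- \frac{308358}{29} \approx -10633.0$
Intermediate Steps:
$R{\left(y \right)} = 1$ ($R{\left(y \right)} = \frac{2 y}{2 y} = 2 y \frac{1}{2 y} = 1$)
$G = -10691$ ($G = \frac{-11831 - 9551}{2} = \frac{1}{2} \left(-21382\right) = -10691$)
$G + \left(\left(38 + 20\right) + \frac{R{\left(2 \right)}}{-90 + 61}\right) = -10691 + \left(\left(38 + 20\right) + 1 \frac{1}{-90 + 61}\right) = -10691 + \left(58 + 1 \frac{1}{-29}\right) = -10691 + \left(58 + 1 \left(- \frac{1}{29}\right)\right) = -10691 + \left(58 - \frac{1}{29}\right) = -10691 + \frac{1681}{29} = - \frac{308358}{29}$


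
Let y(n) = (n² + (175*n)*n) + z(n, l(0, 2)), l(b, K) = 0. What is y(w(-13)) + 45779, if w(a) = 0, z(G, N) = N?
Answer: 45779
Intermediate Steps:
y(n) = 176*n² (y(n) = (n² + (175*n)*n) + 0 = (n² + 175*n²) + 0 = 176*n² + 0 = 176*n²)
y(w(-13)) + 45779 = 176*0² + 45779 = 176*0 + 45779 = 0 + 45779 = 45779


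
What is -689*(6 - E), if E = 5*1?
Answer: -689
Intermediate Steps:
E = 5
-689*(6 - E) = -689*(6 - 1*5) = -689*(6 - 5) = -689*1 = -689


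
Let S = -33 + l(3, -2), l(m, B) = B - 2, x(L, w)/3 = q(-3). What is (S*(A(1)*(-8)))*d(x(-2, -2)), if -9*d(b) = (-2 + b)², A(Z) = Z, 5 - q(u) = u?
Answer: -143264/9 ≈ -15918.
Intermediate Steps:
q(u) = 5 - u
x(L, w) = 24 (x(L, w) = 3*(5 - 1*(-3)) = 3*(5 + 3) = 3*8 = 24)
l(m, B) = -2 + B
S = -37 (S = -33 + (-2 - 2) = -33 - 4 = -37)
d(b) = -(-2 + b)²/9
(S*(A(1)*(-8)))*d(x(-2, -2)) = (-37*(-8))*(-(-2 + 24)²/9) = (-37*(-8))*(-⅑*22²) = 296*(-⅑*484) = 296*(-484/9) = -143264/9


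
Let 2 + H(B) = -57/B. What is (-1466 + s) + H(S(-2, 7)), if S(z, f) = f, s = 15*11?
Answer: -9178/7 ≈ -1311.1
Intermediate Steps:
s = 165
H(B) = -2 - 57/B
(-1466 + s) + H(S(-2, 7)) = (-1466 + 165) + (-2 - 57/7) = -1301 + (-2 - 57*1/7) = -1301 + (-2 - 57/7) = -1301 - 71/7 = -9178/7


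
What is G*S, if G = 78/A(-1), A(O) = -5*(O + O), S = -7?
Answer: -273/5 ≈ -54.600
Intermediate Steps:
A(O) = -10*O
G = 39/5 (G = 78/((-10*(-1))) = 78/10 = 78*(⅒) = 39/5 ≈ 7.8000)
G*S = (39/5)*(-7) = -273/5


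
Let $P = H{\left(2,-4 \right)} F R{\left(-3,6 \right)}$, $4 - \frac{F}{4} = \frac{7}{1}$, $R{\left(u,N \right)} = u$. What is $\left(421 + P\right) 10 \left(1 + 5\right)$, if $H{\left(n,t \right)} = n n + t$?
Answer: $25260$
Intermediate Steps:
$F = -12$ ($F = 16 - 4 \cdot \frac{7}{1} = 16 - 4 \cdot 7 \cdot 1 = 16 - 28 = -12$)
$H{\left(n,t \right)} = t + n^{2}$ ($H{\left(n,t \right)} = n^{2} + t = t + n^{2}$)
$P = 0$ ($P = \left(-4 + 2^{2}\right) \left(-12\right) \left(-3\right) = \left(-4 + 4\right) \left(-12\right) \left(-3\right) = 0 \left(-12\right) \left(-3\right) = 0 \left(-3\right) = 0$)
$\left(421 + P\right) 10 \left(1 + 5\right) = \left(421 + 0\right) 10 \left(1 + 5\right) = 421 \cdot 10 \cdot 6 = 421 \cdot 60 = 25260$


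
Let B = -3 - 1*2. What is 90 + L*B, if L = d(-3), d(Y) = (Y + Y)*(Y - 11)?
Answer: -330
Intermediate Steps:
d(Y) = 2*Y*(-11 + Y) (d(Y) = (2*Y)*(-11 + Y) = 2*Y*(-11 + Y))
L = 84 (L = 2*(-3)*(-11 - 3) = 2*(-3)*(-14) = 84)
B = -5 (B = -3 - 2 = -5)
90 + L*B = 90 + 84*(-5) = 90 - 420 = -330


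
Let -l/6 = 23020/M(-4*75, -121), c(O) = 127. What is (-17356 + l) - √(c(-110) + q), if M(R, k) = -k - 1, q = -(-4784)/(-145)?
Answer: -18507 - √1976495/145 ≈ -18517.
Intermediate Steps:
q = -4784/145 (q = -(-4784)*(-1)/145 = -52*92/145 = -4784/145 ≈ -32.993)
M(R, k) = -1 - k
l = -1151 (l = -138120/(-1 - 1*(-121)) = -138120/(-1 + 121) = -138120/120 = -6*1151/6 = -1151)
(-17356 + l) - √(c(-110) + q) = (-17356 - 1151) - √(127 - 4784/145) = -18507 - √(13631/145) = -18507 - √1976495/145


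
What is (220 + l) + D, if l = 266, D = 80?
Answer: 566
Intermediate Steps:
(220 + l) + D = (220 + 266) + 80 = 486 + 80 = 566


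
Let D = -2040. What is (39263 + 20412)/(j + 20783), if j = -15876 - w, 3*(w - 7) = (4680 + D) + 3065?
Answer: 5115/257 ≈ 19.903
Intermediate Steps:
w = 5726/3 (w = 7 + ((4680 - 2040) + 3065)/3 = 7 + (2640 + 3065)/3 = 7 + (⅓)*5705 = 7 + 5705/3 = 5726/3 ≈ 1908.7)
j = -53354/3 (j = -15876 - 1*5726/3 = -15876 - 5726/3 = -53354/3 ≈ -17785.)
(39263 + 20412)/(j + 20783) = (39263 + 20412)/(-53354/3 + 20783) = 59675/(8995/3) = 59675*(3/8995) = 5115/257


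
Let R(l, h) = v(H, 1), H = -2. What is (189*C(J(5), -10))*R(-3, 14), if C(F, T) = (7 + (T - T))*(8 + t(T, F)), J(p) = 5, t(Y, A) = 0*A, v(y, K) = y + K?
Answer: -10584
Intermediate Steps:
v(y, K) = K + y
t(Y, A) = 0
R(l, h) = -1 (R(l, h) = 1 - 2 = -1)
C(F, T) = 56 (C(F, T) = (7 + (T - T))*(8 + 0) = (7 + 0)*8 = 7*8 = 56)
(189*C(J(5), -10))*R(-3, 14) = (189*56)*(-1) = 10584*(-1) = -10584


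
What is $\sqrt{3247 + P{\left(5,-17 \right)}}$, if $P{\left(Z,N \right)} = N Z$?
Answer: $\sqrt{3162} \approx 56.232$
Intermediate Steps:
$\sqrt{3247 + P{\left(5,-17 \right)}} = \sqrt{3247 - 85} = \sqrt{3162}$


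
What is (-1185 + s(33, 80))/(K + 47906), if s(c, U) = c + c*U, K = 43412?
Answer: 744/45659 ≈ 0.016295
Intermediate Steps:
s(c, U) = c + U*c
(-1185 + s(33, 80))/(K + 47906) = (-1185 + 33*(1 + 80))/(43412 + 47906) = (-1185 + 33*81)/91318 = (-1185 + 2673)*(1/91318) = 1488*(1/91318) = 744/45659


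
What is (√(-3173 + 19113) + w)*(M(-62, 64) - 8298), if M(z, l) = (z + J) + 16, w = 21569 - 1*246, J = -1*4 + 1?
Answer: -177983081 - 16694*√3985 ≈ -1.7904e+8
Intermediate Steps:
J = -3 (J = -4 + 1 = -3)
w = 21323 (w = 21569 - 246 = 21323)
M(z, l) = 13 + z (M(z, l) = (z - 3) + 16 = (-3 + z) + 16 = 13 + z)
(√(-3173 + 19113) + w)*(M(-62, 64) - 8298) = (√(-3173 + 19113) + 21323)*((13 - 62) - 8298) = (√15940 + 21323)*(-49 - 8298) = (2*√3985 + 21323)*(-8347) = (21323 + 2*√3985)*(-8347) = -177983081 - 16694*√3985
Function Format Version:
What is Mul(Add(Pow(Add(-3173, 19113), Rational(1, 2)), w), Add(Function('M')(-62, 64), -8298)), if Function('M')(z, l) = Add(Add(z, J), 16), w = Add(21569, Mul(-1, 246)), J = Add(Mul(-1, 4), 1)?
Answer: Add(-177983081, Mul(-16694, Pow(3985, Rational(1, 2)))) ≈ -1.7904e+8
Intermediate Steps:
J = -3 (J = Add(-4, 1) = -3)
w = 21323 (w = Add(21569, -246) = 21323)
Function('M')(z, l) = Add(13, z) (Function('M')(z, l) = Add(Add(z, -3), 16) = Add(Add(-3, z), 16) = Add(13, z))
Mul(Add(Pow(Add(-3173, 19113), Rational(1, 2)), w), Add(Function('M')(-62, 64), -8298)) = Mul(Add(Pow(Add(-3173, 19113), Rational(1, 2)), 21323), Add(Add(13, -62), -8298)) = Mul(Add(Pow(15940, Rational(1, 2)), 21323), Add(-49, -8298)) = Mul(Add(Mul(2, Pow(3985, Rational(1, 2))), 21323), -8347) = Mul(Add(21323, Mul(2, Pow(3985, Rational(1, 2)))), -8347) = Add(-177983081, Mul(-16694, Pow(3985, Rational(1, 2))))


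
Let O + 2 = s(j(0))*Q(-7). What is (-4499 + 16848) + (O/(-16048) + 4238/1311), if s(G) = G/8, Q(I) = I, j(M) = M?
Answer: 129938867959/10519464 ≈ 12352.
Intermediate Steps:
s(G) = G/8 (s(G) = G*(⅛) = G/8)
O = -2 (O = -2 + ((⅛)*0)*(-7) = -2 + 0*(-7) = -2 + 0 = -2)
(-4499 + 16848) + (O/(-16048) + 4238/1311) = (-4499 + 16848) + (-2/(-16048) + 4238/1311) = 12349 + (-2*(-1/16048) + 4238*(1/1311)) = 12349 + (1/8024 + 4238/1311) = 12349 + 34007023/10519464 = 129938867959/10519464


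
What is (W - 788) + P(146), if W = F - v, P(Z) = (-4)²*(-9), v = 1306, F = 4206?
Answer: 1968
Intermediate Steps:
P(Z) = -144 (P(Z) = 16*(-9) = -144)
W = 2900 (W = 4206 - 1*1306 = 4206 - 1306 = 2900)
(W - 788) + P(146) = (2900 - 788) - 144 = 2112 - 144 = 1968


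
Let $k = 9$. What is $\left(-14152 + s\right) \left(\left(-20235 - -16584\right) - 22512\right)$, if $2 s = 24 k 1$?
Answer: $367433172$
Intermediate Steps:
$s = 108$ ($s = \frac{24 \cdot 9 \cdot 1}{2} = \frac{216 \cdot 1}{2} = \frac{1}{2} \cdot 216 = 108$)
$\left(-14152 + s\right) \left(\left(-20235 - -16584\right) - 22512\right) = \left(-14152 + 108\right) \left(\left(-20235 - -16584\right) - 22512\right) = - 14044 \left(\left(-20235 + 16584\right) - 22512\right) = - 14044 \left(-3651 - 22512\right) = \left(-14044\right) \left(-26163\right) = 367433172$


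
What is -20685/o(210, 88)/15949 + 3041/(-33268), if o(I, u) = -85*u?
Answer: -18104932537/198441158168 ≈ -0.091236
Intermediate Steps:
-20685/o(210, 88)/15949 + 3041/(-33268) = -20685/((-85*88))/15949 + 3041/(-33268) = -20685/(-7480)*(1/15949) + 3041*(-1/33268) = -20685*(-1/7480)*(1/15949) - 3041/33268 = (4137/1496)*(1/15949) - 3041/33268 = 4137/23859704 - 3041/33268 = -18104932537/198441158168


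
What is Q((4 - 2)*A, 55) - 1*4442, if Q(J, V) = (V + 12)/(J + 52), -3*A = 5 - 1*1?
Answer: -657215/148 ≈ -4440.6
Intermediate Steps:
A = -4/3 (A = -(5 - 1*1)/3 = -(5 - 1)/3 = -⅓*4 = -4/3 ≈ -1.3333)
Q(J, V) = (12 + V)/(52 + J)
Q((4 - 2)*A, 55) - 1*4442 = (12 + 55)/(52 + (4 - 2)*(-4/3)) - 1*4442 = 67/(52 + 2*(-4/3)) - 4442 = 67/(52 - 8/3) - 4442 = 67/(148/3) - 4442 = (3/148)*67 - 4442 = 201/148 - 4442 = -657215/148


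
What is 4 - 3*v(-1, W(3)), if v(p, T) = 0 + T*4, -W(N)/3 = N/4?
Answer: 31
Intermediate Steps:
W(N) = -3*N/4
v(p, T) = 4*T (v(p, T) = 0 + 4*T = 4*T)
4 - 3*v(-1, W(3)) = 4 - 12*(-¾*3) = 4 - 12*(-9)/4 = 4 - 3*(-9) = 4 + 27 = 31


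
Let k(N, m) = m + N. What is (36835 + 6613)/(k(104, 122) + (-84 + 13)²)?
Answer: 43448/5267 ≈ 8.2491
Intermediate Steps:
k(N, m) = N + m
(36835 + 6613)/(k(104, 122) + (-84 + 13)²) = (36835 + 6613)/((104 + 122) + (-84 + 13)²) = 43448/(226 + (-71)²) = 43448/(226 + 5041) = 43448/5267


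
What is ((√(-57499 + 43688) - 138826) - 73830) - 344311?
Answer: -556967 + I*√13811 ≈ -5.5697e+5 + 117.52*I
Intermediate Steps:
((√(-57499 + 43688) - 138826) - 73830) - 344311 = ((√(-13811) - 138826) - 73830) - 344311 = ((I*√13811 - 138826) - 73830) - 344311 = ((-138826 + I*√13811) - 73830) - 344311 = (-212656 + I*√13811) - 344311 = -556967 + I*√13811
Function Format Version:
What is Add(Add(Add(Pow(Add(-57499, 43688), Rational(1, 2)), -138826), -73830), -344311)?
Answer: Add(-556967, Mul(I, Pow(13811, Rational(1, 2)))) ≈ Add(-5.5697e+5, Mul(117.52, I))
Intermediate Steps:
Add(Add(Add(Pow(Add(-57499, 43688), Rational(1, 2)), -138826), -73830), -344311) = Add(Add(Add(Pow(-13811, Rational(1, 2)), -138826), -73830), -344311) = Add(Add(Add(Mul(I, Pow(13811, Rational(1, 2))), -138826), -73830), -344311) = Add(Add(Add(-138826, Mul(I, Pow(13811, Rational(1, 2)))), -73830), -344311) = Add(Add(-212656, Mul(I, Pow(13811, Rational(1, 2)))), -344311) = Add(-556967, Mul(I, Pow(13811, Rational(1, 2))))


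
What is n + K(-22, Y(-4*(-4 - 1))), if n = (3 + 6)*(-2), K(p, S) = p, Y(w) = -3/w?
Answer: -40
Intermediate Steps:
n = -18 (n = 9*(-2) = -18)
n + K(-22, Y(-4*(-4 - 1))) = -18 - 22 = -40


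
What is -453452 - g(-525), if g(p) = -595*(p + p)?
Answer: -1078202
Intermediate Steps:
g(p) = -1190*p
-453452 - g(-525) = -453452 - (-1190)*(-525) = -453452 - 1*624750 = -453452 - 624750 = -1078202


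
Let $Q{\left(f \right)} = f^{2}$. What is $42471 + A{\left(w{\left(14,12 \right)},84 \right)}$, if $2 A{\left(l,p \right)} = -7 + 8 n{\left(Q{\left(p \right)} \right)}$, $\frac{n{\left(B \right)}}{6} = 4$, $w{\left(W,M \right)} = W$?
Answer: $\frac{85127}{2} \approx 42564.0$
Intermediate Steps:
$n{\left(B \right)} = 24$ ($n{\left(B \right)} = 6 \cdot 4 = 24$)
$A{\left(l,p \right)} = \frac{185}{2}$ ($A{\left(l,p \right)} = \frac{-7 + 8 \cdot 24}{2} = \frac{-7 + 192}{2} = \frac{1}{2} \cdot 185 = \frac{185}{2}$)
$42471 + A{\left(w{\left(14,12 \right)},84 \right)} = 42471 + \frac{185}{2} = \frac{85127}{2}$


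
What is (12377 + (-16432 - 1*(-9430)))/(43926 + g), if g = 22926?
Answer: 5375/66852 ≈ 0.080401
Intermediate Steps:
(12377 + (-16432 - 1*(-9430)))/(43926 + g) = (12377 + (-16432 - 1*(-9430)))/(43926 + 22926) = (12377 + (-16432 + 9430))/66852 = (12377 - 7002)*(1/66852) = 5375*(1/66852) = 5375/66852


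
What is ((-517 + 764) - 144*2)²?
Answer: 1681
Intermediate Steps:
((-517 + 764) - 144*2)² = (247 - 288)² = (-41)² = 1681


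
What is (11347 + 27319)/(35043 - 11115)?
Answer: 19333/11964 ≈ 1.6159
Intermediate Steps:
(11347 + 27319)/(35043 - 11115) = 38666/23928 = 38666*(1/23928) = 19333/11964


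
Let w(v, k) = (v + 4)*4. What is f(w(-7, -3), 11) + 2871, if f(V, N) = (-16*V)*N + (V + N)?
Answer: 4982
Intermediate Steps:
w(v, k) = 16 + 4*v (w(v, k) = (4 + v)*4 = 16 + 4*v)
f(V, N) = N + V - 16*N*V (f(V, N) = -16*N*V + (N + V) = N + V - 16*N*V)
f(w(-7, -3), 11) + 2871 = (11 + (16 + 4*(-7)) - 16*11*(16 + 4*(-7))) + 2871 = (11 + (16 - 28) - 16*11*(16 - 28)) + 2871 = (11 - 12 - 16*11*(-12)) + 2871 = (11 - 12 + 2112) + 2871 = 2111 + 2871 = 4982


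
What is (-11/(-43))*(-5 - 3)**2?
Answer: 704/43 ≈ 16.372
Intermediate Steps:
(-11/(-43))*(-5 - 3)**2 = -11*(-1/43)*(-8)**2 = (11/43)*64 = 704/43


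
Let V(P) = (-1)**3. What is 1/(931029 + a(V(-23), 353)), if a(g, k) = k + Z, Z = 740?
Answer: 1/932122 ≈ 1.0728e-6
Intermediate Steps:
V(P) = -1
a(g, k) = 740 + k (a(g, k) = k + 740 = 740 + k)
1/(931029 + a(V(-23), 353)) = 1/(931029 + (740 + 353)) = 1/(931029 + 1093) = 1/932122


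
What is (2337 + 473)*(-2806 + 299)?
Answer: -7044670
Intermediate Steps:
(2337 + 473)*(-2806 + 299) = 2810*(-2507) = -7044670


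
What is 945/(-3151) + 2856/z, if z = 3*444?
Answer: 645043/349761 ≈ 1.8442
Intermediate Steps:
z = 1332
945/(-3151) + 2856/z = 945/(-3151) + 2856/1332 = 945*(-1/3151) + 2856*(1/1332) = -945/3151 + 238/111 = 645043/349761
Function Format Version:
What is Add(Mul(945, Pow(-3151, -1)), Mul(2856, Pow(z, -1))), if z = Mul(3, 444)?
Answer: Rational(645043, 349761) ≈ 1.8442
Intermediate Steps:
z = 1332
Add(Mul(945, Pow(-3151, -1)), Mul(2856, Pow(z, -1))) = Add(Mul(945, Pow(-3151, -1)), Mul(2856, Pow(1332, -1))) = Add(Mul(945, Rational(-1, 3151)), Mul(2856, Rational(1, 1332))) = Add(Rational(-945, 3151), Rational(238, 111)) = Rational(645043, 349761)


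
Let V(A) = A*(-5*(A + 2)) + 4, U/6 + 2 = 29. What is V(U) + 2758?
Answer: -130078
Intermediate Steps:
U = 162 (U = -12 + 6*29 = -12 + 174 = 162)
V(A) = 4 + A*(-10 - 5*A) (V(A) = A*(-5*(2 + A)) + 4 = A*(-10 - 5*A) + 4 = 4 + A*(-10 - 5*A))
V(U) + 2758 = (4 - 10*162 - 5*162²) + 2758 = (4 - 1620 - 5*26244) + 2758 = (4 - 1620 - 131220) + 2758 = -132836 + 2758 = -130078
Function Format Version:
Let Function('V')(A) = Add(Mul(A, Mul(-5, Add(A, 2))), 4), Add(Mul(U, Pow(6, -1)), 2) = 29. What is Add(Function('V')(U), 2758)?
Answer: -130078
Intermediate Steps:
U = 162 (U = Add(-12, Mul(6, 29)) = Add(-12, 174) = 162)
Function('V')(A) = Add(4, Mul(A, Add(-10, Mul(-5, A)))) (Function('V')(A) = Add(Mul(A, Mul(-5, Add(2, A))), 4) = Add(Mul(A, Add(-10, Mul(-5, A))), 4) = Add(4, Mul(A, Add(-10, Mul(-5, A)))))
Add(Function('V')(U), 2758) = Add(Add(4, Mul(-10, 162), Mul(-5, Pow(162, 2))), 2758) = Add(Add(4, -1620, Mul(-5, 26244)), 2758) = Add(Add(4, -1620, -131220), 2758) = Add(-132836, 2758) = -130078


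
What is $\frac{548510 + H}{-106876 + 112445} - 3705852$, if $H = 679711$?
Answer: $- \frac{20636661567}{5569} \approx -3.7056 \cdot 10^{6}$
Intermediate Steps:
$\frac{548510 + H}{-106876 + 112445} - 3705852 = \frac{548510 + 679711}{-106876 + 112445} - 3705852 = \frac{1228221}{5569} - 3705852 = - \frac{20636661567}{5569}$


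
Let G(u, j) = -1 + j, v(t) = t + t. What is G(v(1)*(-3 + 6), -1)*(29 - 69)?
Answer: 80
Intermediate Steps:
v(t) = 2*t
G(v(1)*(-3 + 6), -1)*(29 - 69) = (-1 - 1)*(29 - 69) = -2*(-40) = 80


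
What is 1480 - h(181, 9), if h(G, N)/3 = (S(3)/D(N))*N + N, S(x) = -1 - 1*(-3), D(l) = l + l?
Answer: 1450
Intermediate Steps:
D(l) = 2*l
S(x) = 2 (S(x) = -1 + 3 = 2)
h(G, N) = 3 + 3*N (h(G, N) = 3*((2/((2*N)))*N + N) = 3*((2*(1/(2*N)))*N + N) = 3*(N/N + N) = 3*(1 + N) = 3 + 3*N)
1480 - h(181, 9) = 1480 - (3 + 3*9) = 1480 - (3 + 27) = 1480 - 1*30 = 1480 - 30 = 1450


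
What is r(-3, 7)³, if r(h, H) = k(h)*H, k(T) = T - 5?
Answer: -175616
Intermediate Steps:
k(T) = -5 + T
r(h, H) = H*(-5 + h) (r(h, H) = (-5 + h)*H = H*(-5 + h))
r(-3, 7)³ = (7*(-5 - 3))³ = (7*(-8))³ = (-56)³ = -175616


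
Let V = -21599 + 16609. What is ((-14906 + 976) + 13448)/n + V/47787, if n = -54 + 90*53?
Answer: -7761029/37560582 ≈ -0.20663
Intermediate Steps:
n = 4716 (n = -54 + 4770 = 4716)
V = -4990
((-14906 + 976) + 13448)/n + V/47787 = ((-14906 + 976) + 13448)/4716 - 4990/47787 = (-13930 + 13448)*(1/4716) - 4990*1/47787 = -482*1/4716 - 4990/47787 = -241/2358 - 4990/47787 = -7761029/37560582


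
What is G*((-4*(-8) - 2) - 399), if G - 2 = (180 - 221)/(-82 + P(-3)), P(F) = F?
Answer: -77859/85 ≈ -915.99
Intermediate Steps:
G = 211/85 (G = 2 + (180 - 221)/(-82 - 3) = 2 - 41/(-85) = 2 - 41*(-1/85) = 2 + 41/85 = 211/85 ≈ 2.4824)
G*((-4*(-8) - 2) - 399) = 211*((-4*(-8) - 2) - 399)/85 = 211*((32 - 2) - 399)/85 = 211*(30 - 399)/85 = (211/85)*(-369) = -77859/85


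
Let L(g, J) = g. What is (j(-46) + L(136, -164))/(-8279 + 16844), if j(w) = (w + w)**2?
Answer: 1720/1713 ≈ 1.0041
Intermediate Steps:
j(w) = 4*w**2 (j(w) = (2*w)**2 = 4*w**2)
(j(-46) + L(136, -164))/(-8279 + 16844) = (4*(-46)**2 + 136)/(-8279 + 16844) = (4*2116 + 136)/8565 = (8464 + 136)*(1/8565) = 8600*(1/8565) = 1720/1713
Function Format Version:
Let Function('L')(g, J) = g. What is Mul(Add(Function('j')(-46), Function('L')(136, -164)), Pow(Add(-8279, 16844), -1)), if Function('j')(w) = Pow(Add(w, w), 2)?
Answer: Rational(1720, 1713) ≈ 1.0041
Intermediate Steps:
Function('j')(w) = Mul(4, Pow(w, 2)) (Function('j')(w) = Pow(Mul(2, w), 2) = Mul(4, Pow(w, 2)))
Mul(Add(Function('j')(-46), Function('L')(136, -164)), Pow(Add(-8279, 16844), -1)) = Mul(Add(Mul(4, Pow(-46, 2)), 136), Pow(Add(-8279, 16844), -1)) = Mul(Add(Mul(4, 2116), 136), Pow(8565, -1)) = Mul(Add(8464, 136), Rational(1, 8565)) = Mul(8600, Rational(1, 8565)) = Rational(1720, 1713)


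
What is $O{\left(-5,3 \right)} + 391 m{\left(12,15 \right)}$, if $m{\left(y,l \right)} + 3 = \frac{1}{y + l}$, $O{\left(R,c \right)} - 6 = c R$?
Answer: $- \frac{31523}{27} \approx -1167.5$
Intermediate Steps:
$O{\left(R,c \right)} = 6 + R c$ ($O{\left(R,c \right)} = 6 + c R = 6 + R c$)
$m{\left(y,l \right)} = -3 + \frac{1}{l + y}$ ($m{\left(y,l \right)} = -3 + \frac{1}{y + l} = -3 + \frac{1}{l + y}$)
$O{\left(-5,3 \right)} + 391 m{\left(12,15 \right)} = \left(6 - 15\right) + 391 \frac{1 - 45 - 36}{15 + 12} = \left(6 - 15\right) + 391 \frac{1 - 45 - 36}{27} = -9 + 391 \cdot \frac{1}{27} \left(-80\right) = -9 + 391 \left(- \frac{80}{27}\right) = -9 - \frac{31280}{27} = - \frac{31523}{27}$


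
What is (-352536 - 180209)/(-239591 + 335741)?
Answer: -106549/19230 ≈ -5.5408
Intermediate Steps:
(-352536 - 180209)/(-239591 + 335741) = -532745/96150 = -532745*1/96150 = -106549/19230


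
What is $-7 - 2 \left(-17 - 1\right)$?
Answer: $29$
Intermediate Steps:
$-7 - 2 \left(-17 - 1\right) = -7 - -36 = -7 + 36 = 29$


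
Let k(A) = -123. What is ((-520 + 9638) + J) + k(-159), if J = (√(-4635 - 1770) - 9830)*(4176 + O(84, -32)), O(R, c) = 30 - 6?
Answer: -41277005 + 4200*I*√6405 ≈ -4.1277e+7 + 3.3613e+5*I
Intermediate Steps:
O(R, c) = 24
J = -41286000 + 4200*I*√6405 (J = (√(-4635 - 1770) - 9830)*(4176 + 24) = (√(-6405) - 9830)*4200 = (I*√6405 - 9830)*4200 = (-9830 + I*√6405)*4200 = -41286000 + 4200*I*√6405 ≈ -4.1286e+7 + 3.3613e+5*I)
((-520 + 9638) + J) + k(-159) = ((-520 + 9638) + (-41286000 + 4200*I*√6405)) - 123 = (9118 + (-41286000 + 4200*I*√6405)) - 123 = (-41276882 + 4200*I*√6405) - 123 = -41277005 + 4200*I*√6405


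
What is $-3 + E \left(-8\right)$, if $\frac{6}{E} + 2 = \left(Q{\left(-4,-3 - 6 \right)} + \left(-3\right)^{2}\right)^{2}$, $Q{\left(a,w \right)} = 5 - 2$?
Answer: $- \frac{237}{71} \approx -3.338$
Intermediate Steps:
$Q{\left(a,w \right)} = 3$
$E = \frac{3}{71}$ ($E = \frac{6}{-2 + \left(3 + \left(-3\right)^{2}\right)^{2}} = \frac{6}{-2 + \left(3 + 9\right)^{2}} = \frac{6}{-2 + 12^{2}} = \frac{6}{-2 + 144} = \frac{6}{142} = 6 \cdot \frac{1}{142} = \frac{3}{71} \approx 0.042253$)
$-3 + E \left(-8\right) = -3 + \frac{3}{71} \left(-8\right) = -3 - \frac{24}{71} = - \frac{237}{71}$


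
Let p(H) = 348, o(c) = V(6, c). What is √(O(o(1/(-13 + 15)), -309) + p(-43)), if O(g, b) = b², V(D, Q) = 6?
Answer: √95829 ≈ 309.56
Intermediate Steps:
o(c) = 6
√(O(o(1/(-13 + 15)), -309) + p(-43)) = √((-309)² + 348) = √(95481 + 348) = √95829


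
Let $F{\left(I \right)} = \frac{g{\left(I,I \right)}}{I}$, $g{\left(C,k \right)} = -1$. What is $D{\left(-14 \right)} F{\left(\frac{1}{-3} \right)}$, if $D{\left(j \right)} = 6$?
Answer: $18$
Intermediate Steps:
$F{\left(I \right)} = - \frac{1}{I}$
$D{\left(-14 \right)} F{\left(\frac{1}{-3} \right)} = 6 \left(- \frac{1}{\frac{1}{-3}}\right) = 6 \left(- \frac{1}{- \frac{1}{3}}\right) = 6 \left(\left(-1\right) \left(-3\right)\right) = 6 \cdot 3 = 18$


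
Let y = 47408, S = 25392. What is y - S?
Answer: 22016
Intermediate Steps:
y - S = 47408 - 1*25392 = 47408 - 25392 = 22016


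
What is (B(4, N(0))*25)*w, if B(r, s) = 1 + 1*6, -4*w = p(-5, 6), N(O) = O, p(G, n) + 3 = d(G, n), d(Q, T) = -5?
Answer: 350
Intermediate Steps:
p(G, n) = -8 (p(G, n) = -3 - 5 = -8)
w = 2 (w = -¼*(-8) = 2)
B(r, s) = 7 (B(r, s) = 1 + 6 = 7)
(B(4, N(0))*25)*w = (7*25)*2 = 175*2 = 350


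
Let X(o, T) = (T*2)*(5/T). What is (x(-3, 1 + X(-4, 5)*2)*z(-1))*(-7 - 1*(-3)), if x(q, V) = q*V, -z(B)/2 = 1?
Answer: -504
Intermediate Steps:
X(o, T) = 10 (X(o, T) = (2*T)*(5/T) = 10)
z(B) = -2 (z(B) = -2*1 = -2)
x(q, V) = V*q
(x(-3, 1 + X(-4, 5)*2)*z(-1))*(-7 - 1*(-3)) = (((1 + 10*2)*(-3))*(-2))*(-7 - 1*(-3)) = (((1 + 20)*(-3))*(-2))*(-7 + 3) = ((21*(-3))*(-2))*(-4) = -63*(-2)*(-4) = 126*(-4) = -504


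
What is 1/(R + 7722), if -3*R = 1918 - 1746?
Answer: 3/22994 ≈ 0.00013047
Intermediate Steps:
R = -172/3 (R = -(1918 - 1746)/3 = -1/3*172 = -172/3 ≈ -57.333)
1/(R + 7722) = 1/(-172/3 + 7722) = 1/(22994/3) = 3/22994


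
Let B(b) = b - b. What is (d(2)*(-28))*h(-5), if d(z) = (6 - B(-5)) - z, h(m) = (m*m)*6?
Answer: -16800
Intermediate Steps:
B(b) = 0
h(m) = 6*m² (h(m) = m²*6 = 6*m²)
d(z) = 6 - z (d(z) = (6 - 1*0) - z = (6 + 0) - z = 6 - z)
(d(2)*(-28))*h(-5) = ((6 - 1*2)*(-28))*(6*(-5)²) = ((6 - 2)*(-28))*(6*25) = (4*(-28))*150 = -112*150 = -16800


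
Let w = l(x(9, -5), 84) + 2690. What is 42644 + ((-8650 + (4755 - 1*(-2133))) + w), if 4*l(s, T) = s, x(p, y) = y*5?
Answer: 174263/4 ≈ 43566.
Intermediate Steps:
x(p, y) = 5*y
l(s, T) = s/4
w = 10735/4 (w = (5*(-5))/4 + 2690 = (¼)*(-25) + 2690 = -25/4 + 2690 = 10735/4 ≈ 2683.8)
42644 + ((-8650 + (4755 - 1*(-2133))) + w) = 42644 + ((-8650 + (4755 - 1*(-2133))) + 10735/4) = 42644 + ((-8650 + (4755 + 2133)) + 10735/4) = 42644 + ((-8650 + 6888) + 10735/4) = 42644 + (-1762 + 10735/4) = 42644 + 3687/4 = 174263/4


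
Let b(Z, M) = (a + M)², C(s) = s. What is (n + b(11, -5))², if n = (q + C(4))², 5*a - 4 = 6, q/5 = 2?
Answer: 42025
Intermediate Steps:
q = 10 (q = 5*2 = 10)
a = 2 (a = ⅘ + (⅕)*6 = ⅘ + 6/5 = 2)
n = 196 (n = (10 + 4)² = 14² = 196)
b(Z, M) = (2 + M)²
(n + b(11, -5))² = (196 + (2 - 5)²)² = (196 + (-3)²)² = (196 + 9)² = 205² = 42025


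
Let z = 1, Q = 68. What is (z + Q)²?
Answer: 4761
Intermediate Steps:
(z + Q)² = (1 + 68)² = 69² = 4761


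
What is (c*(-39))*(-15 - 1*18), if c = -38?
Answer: -48906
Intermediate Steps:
(c*(-39))*(-15 - 1*18) = (-38*(-39))*(-15 - 1*18) = 1482*(-15 - 18) = 1482*(-33) = -48906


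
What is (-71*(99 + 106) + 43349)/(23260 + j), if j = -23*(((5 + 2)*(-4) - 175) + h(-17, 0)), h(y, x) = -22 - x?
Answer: 28794/28435 ≈ 1.0126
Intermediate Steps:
j = 5175 (j = -23*(((5 + 2)*(-4) - 175) + (-22 - 1*0)) = -23*((7*(-4) - 175) + (-22 + 0)) = -23*((-28 - 175) - 22) = -23*(-203 - 22) = -23*(-225) = 5175)
(-71*(99 + 106) + 43349)/(23260 + j) = (-71*(99 + 106) + 43349)/(23260 + 5175) = (-71*205 + 43349)/28435 = (-14555 + 43349)*(1/28435) = 28794*(1/28435) = 28794/28435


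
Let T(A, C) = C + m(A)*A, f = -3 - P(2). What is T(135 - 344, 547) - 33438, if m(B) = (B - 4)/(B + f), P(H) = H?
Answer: -7083191/214 ≈ -33099.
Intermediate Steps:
f = -5 (f = -3 - 1*2 = -3 - 2 = -5)
m(B) = (-4 + B)/(-5 + B) (m(B) = (B - 4)/(B - 5) = (-4 + B)/(-5 + B))
T(A, C) = C + A*(-4 + A)/(-5 + A) (T(A, C) = C + ((-4 + A)/(-5 + A))*A = C + A*(-4 + A)/(-5 + A))
T(135 - 344, 547) - 33438 = ((135 - 344)*(-4 + (135 - 344)) + 547*(-5 + (135 - 344)))/(-5 + (135 - 344)) - 33438 = (-209*(-4 - 209) + 547*(-5 - 209))/(-5 - 209) - 33438 = (-209*(-213) + 547*(-214))/(-214) - 33438 = -(44517 - 117058)/214 - 33438 = -1/214*(-72541) - 33438 = 72541/214 - 33438 = -7083191/214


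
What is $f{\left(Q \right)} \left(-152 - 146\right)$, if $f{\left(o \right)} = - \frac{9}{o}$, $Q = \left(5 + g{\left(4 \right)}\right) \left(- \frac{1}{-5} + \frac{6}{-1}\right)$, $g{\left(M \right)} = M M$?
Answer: $- \frac{4470}{203} \approx -22.02$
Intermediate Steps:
$g{\left(M \right)} = M^{2}$
$Q = - \frac{609}{5}$ ($Q = \left(5 + 4^{2}\right) \left(- \frac{1}{-5} + \frac{6}{-1}\right) = \left(5 + 16\right) \left(\left(-1\right) \left(- \frac{1}{5}\right) + 6 \left(-1\right)\right) = 21 \left(\frac{1}{5} - 6\right) = 21 \left(- \frac{29}{5}\right) = - \frac{609}{5} \approx -121.8$)
$f{\left(Q \right)} \left(-152 - 146\right) = - \frac{9}{- \frac{609}{5}} \left(-152 - 146\right) = \left(-9\right) \left(- \frac{5}{609}\right) \left(-298\right) = \frac{15}{203} \left(-298\right) = - \frac{4470}{203}$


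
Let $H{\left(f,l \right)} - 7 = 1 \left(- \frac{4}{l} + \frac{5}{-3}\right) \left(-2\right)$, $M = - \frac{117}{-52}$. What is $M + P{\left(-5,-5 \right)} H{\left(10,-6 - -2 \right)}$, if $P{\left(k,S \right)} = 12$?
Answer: $\frac{409}{4} \approx 102.25$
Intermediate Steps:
$M = \frac{9}{4}$ ($M = \left(-117\right) \left(- \frac{1}{52}\right) = \frac{9}{4} \approx 2.25$)
$H{\left(f,l \right)} = \frac{31}{3} + \frac{8}{l}$ ($H{\left(f,l \right)} = 7 + 1 \left(- \frac{4}{l} + \frac{5}{-3}\right) \left(-2\right) = 7 + 1 \left(- \frac{4}{l} + 5 \left(- \frac{1}{3}\right)\right) \left(-2\right) = 7 + 1 \left(- \frac{4}{l} - \frac{5}{3}\right) \left(-2\right) = 7 + 1 \left(- \frac{5}{3} - \frac{4}{l}\right) \left(-2\right) = 7 + \left(- \frac{5}{3} - \frac{4}{l}\right) \left(-2\right) = 7 + \left(\frac{10}{3} + \frac{8}{l}\right) = \frac{31}{3} + \frac{8}{l}$)
$M + P{\left(-5,-5 \right)} H{\left(10,-6 - -2 \right)} = \frac{9}{4} + 12 \left(\frac{31}{3} + \frac{8}{-6 - -2}\right) = \frac{9}{4} + 12 \left(\frac{31}{3} + \frac{8}{-6 + 2}\right) = \frac{9}{4} + 12 \left(\frac{31}{3} + \frac{8}{-4}\right) = \frac{9}{4} + 12 \left(\frac{31}{3} + 8 \left(- \frac{1}{4}\right)\right) = \frac{9}{4} + 12 \left(\frac{31}{3} - 2\right) = \frac{9}{4} + 12 \cdot \frac{25}{3} = \frac{9}{4} + 100 = \frac{409}{4}$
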